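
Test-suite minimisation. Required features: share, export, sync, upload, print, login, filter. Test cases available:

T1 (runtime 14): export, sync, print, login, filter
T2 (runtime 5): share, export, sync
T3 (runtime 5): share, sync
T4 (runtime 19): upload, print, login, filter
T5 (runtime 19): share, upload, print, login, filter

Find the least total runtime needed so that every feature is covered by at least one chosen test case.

24

T2, T4 cover every feature at runtime 5 + 19 = 24.
Any cover uses at least 2 test cases; among all covering selections none totals below 24.
Greedy by coverage-per-runtime would pick T2, T1, T4 for 38 — worse than the optimum 24.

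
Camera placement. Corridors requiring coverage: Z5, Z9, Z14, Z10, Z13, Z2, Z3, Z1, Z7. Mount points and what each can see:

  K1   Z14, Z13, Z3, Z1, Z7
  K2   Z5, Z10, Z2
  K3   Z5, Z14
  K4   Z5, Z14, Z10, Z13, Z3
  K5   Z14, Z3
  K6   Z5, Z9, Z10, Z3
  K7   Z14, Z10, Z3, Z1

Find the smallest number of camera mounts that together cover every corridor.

3

K1, K2, K6 together cover {Z5, Z9, Z14, Z10, Z13, Z2, Z3, Z1, Z7} — every corridor.
No 2 of the 7 camera mounts cover everything (all 21 pairs fall short), so 3 is minimum.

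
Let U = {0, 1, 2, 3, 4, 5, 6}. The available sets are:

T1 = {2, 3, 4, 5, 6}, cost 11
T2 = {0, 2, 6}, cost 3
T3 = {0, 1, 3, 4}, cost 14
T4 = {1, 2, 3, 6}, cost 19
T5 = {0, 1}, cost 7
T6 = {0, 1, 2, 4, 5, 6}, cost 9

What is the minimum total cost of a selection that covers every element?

18

T1, T5 cover every element at cost 11 + 7 = 18.
Any cover uses at least 2 sets; among all covering selections none totals below 18.
Greedy by coverage-per-cost would pick T2, T6, T1 for 23 — worse than the optimum 18.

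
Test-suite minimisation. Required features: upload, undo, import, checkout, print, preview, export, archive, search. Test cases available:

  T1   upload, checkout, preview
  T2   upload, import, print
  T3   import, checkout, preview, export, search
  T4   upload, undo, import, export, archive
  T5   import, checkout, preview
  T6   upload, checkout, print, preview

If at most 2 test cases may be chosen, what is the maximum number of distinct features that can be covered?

8

Choosing T3, T4 covers {upload, undo, import, checkout, preview, export, archive, search} — 8 features.
No choice of 2 test cases does better; here print is left uncovered.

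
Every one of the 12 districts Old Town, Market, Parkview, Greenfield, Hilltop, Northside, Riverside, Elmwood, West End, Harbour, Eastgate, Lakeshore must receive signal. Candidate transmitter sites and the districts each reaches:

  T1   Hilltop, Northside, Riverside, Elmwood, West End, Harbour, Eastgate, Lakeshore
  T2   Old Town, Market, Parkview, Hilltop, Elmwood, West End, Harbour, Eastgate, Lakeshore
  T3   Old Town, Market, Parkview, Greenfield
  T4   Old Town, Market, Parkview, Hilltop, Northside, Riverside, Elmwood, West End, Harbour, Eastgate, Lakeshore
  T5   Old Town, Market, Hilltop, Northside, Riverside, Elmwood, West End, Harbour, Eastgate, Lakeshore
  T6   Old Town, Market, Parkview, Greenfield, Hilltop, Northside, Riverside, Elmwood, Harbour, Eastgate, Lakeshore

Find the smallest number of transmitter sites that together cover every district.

2

T1, T3 together cover {Old Town, Market, Parkview, Greenfield, Hilltop, Northside, Riverside, Elmwood, West End, Harbour, Eastgate, Lakeshore} — every district.
No single transmitter site contains all 12 districts, so 2 is optimal.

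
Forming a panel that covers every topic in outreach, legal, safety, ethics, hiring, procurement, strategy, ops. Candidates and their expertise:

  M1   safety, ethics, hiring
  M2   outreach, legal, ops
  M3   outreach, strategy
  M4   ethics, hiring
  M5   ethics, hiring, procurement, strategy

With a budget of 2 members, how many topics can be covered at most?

Choosing M2, M5 covers {outreach, legal, ethics, hiring, procurement, strategy, ops} — 7 topics.
No choice of 2 members does better; here safety is left uncovered.

7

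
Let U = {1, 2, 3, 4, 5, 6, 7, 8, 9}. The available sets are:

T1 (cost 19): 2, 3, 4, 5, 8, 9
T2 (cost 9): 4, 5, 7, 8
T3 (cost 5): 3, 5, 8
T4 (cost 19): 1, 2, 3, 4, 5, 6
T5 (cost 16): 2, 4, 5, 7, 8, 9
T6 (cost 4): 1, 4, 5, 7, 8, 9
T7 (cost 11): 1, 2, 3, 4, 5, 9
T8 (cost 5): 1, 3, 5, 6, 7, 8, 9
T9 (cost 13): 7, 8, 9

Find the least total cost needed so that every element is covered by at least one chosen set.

16

T7, T8 cover every element at cost 11 + 5 = 16.
Any cover uses at least 2 sets; among all covering selections none totals below 16.
Greedy by coverage-per-cost would pick T6, T8, T7 for 20 — worse than the optimum 16.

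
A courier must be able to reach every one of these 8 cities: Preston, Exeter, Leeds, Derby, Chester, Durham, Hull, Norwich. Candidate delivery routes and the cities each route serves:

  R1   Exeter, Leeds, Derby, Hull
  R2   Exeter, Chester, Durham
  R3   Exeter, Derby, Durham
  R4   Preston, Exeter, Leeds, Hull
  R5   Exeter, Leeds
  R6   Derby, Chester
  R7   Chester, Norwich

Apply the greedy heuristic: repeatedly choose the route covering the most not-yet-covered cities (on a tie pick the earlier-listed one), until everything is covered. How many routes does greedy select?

Pick 1: R1 covers 4 new cities (Exeter, Leeds, Derby, Hull).
Pick 2: R2 covers 2 new cities (Chester, Durham).
Pick 3: R4 covers 1 new cities (Preston).
Pick 4: R7 covers 1 new cities (Norwich).
Greedy uses 4 routes. (The true minimum is 3.)

4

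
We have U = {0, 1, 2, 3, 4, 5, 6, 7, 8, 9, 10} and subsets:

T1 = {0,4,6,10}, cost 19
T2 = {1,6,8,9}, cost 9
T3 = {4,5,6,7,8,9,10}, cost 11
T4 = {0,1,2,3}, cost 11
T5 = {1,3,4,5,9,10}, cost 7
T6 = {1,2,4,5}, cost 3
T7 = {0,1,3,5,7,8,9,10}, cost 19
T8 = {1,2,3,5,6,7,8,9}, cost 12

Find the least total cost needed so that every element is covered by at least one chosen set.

22

T3, T4 cover every element at cost 11 + 11 = 22.
Any cover uses at least 2 sets; among all covering selections none totals below 22.
Greedy by coverage-per-cost would pick T6, T3, T4 for 25 — worse than the optimum 22.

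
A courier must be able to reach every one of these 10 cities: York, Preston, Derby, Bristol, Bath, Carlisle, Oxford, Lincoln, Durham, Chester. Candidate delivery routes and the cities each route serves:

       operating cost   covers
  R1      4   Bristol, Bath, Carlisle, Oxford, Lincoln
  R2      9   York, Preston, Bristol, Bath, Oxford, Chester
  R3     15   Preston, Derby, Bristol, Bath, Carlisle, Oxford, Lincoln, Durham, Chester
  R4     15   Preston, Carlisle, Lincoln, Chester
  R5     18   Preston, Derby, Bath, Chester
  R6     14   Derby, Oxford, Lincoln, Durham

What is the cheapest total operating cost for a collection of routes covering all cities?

R2, R3 cover every city at operating cost 9 + 15 = 24.
Any cover uses at least 2 routes; among all covering selections none totals below 24.
Greedy by coverage-per-operating cost would pick R1, R2, R6 for 27 — worse than the optimum 24.

24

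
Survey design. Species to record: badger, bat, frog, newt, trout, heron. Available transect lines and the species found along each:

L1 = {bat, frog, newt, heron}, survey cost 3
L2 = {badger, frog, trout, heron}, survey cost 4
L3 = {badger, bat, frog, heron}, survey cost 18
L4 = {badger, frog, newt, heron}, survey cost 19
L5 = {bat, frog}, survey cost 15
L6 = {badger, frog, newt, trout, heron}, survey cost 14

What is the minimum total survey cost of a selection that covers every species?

7

L1, L2 cover every species at survey cost 3 + 4 = 7.
Any cover uses at least 2 transects; among all covering selections none totals below 7.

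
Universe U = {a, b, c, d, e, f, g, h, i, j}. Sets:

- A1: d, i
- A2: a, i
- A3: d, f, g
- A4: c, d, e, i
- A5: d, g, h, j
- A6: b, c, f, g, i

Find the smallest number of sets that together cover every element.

A2, A4, A5, A6 together cover {a, b, c, d, e, f, g, h, i, j} — every element.
No 3 of the 6 sets cover everything (all 20 triples fall short), so 4 is minimum.

4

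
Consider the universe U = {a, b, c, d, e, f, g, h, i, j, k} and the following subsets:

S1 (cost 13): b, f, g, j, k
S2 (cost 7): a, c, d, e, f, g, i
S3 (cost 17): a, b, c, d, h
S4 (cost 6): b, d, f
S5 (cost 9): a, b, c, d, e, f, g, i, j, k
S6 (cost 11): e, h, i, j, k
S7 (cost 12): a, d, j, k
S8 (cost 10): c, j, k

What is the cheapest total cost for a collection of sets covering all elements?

S5, S6 cover every element at cost 9 + 11 = 20.
Any cover uses at least 2 sets; among all covering selections none totals below 20.

20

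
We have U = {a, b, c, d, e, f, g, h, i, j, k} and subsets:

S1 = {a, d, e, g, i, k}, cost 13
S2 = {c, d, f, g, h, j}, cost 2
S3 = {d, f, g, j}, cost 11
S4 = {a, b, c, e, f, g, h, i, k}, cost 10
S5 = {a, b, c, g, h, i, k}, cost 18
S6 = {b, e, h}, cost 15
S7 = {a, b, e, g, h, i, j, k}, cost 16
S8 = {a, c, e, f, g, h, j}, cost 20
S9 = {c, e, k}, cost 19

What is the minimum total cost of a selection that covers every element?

S2, S4 cover every element at cost 2 + 10 = 12.
Any cover uses at least 2 sets; among all covering selections none totals below 12.

12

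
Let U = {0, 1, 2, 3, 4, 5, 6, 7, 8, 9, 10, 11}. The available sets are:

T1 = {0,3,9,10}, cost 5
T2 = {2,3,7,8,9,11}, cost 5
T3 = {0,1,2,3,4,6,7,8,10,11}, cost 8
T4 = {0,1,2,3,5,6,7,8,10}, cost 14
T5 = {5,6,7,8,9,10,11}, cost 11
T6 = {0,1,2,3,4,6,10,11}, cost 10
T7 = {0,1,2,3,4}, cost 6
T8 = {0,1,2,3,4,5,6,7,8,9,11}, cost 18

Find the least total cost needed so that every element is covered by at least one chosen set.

17

T5, T7 cover every element at cost 11 + 6 = 17.
Any cover uses at least 2 sets; among all covering selections none totals below 17.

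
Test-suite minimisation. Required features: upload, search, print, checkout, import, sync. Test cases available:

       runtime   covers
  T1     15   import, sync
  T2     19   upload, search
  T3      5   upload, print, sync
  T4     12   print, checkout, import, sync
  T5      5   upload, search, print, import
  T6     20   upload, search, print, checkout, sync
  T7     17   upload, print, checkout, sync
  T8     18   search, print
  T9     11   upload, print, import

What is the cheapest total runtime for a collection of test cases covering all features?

T4, T5 cover every feature at runtime 12 + 5 = 17.
Any cover uses at least 2 test cases; among all covering selections none totals below 17.
Greedy by coverage-per-runtime would pick T5, T3, T4 for 22 — worse than the optimum 17.

17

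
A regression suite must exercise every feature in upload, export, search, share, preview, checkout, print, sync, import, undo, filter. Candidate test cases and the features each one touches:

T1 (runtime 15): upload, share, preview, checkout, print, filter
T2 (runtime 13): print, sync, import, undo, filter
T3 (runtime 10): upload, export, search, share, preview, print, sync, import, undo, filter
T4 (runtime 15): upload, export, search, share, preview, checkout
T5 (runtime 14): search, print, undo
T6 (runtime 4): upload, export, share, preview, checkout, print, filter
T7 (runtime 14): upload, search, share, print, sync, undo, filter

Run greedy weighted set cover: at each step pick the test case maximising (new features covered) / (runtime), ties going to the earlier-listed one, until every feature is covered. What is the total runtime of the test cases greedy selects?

14

Pick 1: T6 adds 7 new (upload, export, share, preview, checkout, print, filter) at runtime 4 (ratio 7/4).
Pick 2: T3 adds 4 new (search, sync, import, undo) at runtime 10 (ratio 4/10).
Greedy total runtime: 4 + 10 = 14.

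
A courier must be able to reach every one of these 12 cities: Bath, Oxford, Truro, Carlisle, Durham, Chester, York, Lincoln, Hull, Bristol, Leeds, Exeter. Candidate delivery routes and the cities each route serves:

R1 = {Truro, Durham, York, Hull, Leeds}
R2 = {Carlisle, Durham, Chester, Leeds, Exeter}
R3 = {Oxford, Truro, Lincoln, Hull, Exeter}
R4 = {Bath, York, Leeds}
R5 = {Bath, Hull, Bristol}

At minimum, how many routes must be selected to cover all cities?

4

R1, R2, R3, R5 together cover {Bath, Oxford, Truro, Carlisle, Durham, Chester, York, Lincoln, Hull, Bristol, Leeds, Exeter} — every city.
No 3 of the 5 routes cover everything (all 10 triples fall short), so 4 is minimum.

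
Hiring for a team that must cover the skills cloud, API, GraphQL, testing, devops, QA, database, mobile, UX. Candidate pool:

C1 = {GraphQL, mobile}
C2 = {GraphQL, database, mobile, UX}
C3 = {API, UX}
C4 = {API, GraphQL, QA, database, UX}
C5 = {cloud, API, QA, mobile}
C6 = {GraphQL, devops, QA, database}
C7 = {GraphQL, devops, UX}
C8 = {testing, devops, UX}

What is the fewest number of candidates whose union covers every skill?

C2, C5, C8 together cover {cloud, API, GraphQL, testing, devops, QA, database, mobile, UX} — every skill.
No 2 of the 8 candidates cover everything (all 28 pairs fall short), so 3 is minimum.

3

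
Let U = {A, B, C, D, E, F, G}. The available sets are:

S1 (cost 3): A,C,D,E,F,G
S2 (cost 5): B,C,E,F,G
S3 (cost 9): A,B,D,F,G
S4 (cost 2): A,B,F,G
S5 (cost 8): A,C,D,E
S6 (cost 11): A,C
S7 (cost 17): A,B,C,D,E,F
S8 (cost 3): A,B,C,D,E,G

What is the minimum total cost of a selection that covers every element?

S1, S4 cover every element at cost 3 + 2 = 5.
Any cover uses at least 2 sets; among all covering selections none totals below 5.

5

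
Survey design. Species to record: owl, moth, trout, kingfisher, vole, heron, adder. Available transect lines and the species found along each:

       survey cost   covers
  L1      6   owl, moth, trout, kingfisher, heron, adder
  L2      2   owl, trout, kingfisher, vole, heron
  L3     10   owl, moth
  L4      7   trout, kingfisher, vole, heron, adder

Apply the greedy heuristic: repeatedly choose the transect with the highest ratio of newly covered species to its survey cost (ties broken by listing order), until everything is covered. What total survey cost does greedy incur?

8

Pick 1: L2 adds 5 new (owl, trout, kingfisher, vole, heron) at survey cost 2 (ratio 5/2).
Pick 2: L1 adds 2 new (moth, adder) at survey cost 6 (ratio 2/6).
Greedy total survey cost: 2 + 6 = 8.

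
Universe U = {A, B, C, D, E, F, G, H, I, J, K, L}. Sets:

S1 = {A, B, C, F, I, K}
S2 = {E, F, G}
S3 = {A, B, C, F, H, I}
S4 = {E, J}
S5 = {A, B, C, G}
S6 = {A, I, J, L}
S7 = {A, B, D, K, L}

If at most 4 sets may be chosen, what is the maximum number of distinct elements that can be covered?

12

Choosing S2, S3, S4, S7 covers {A, B, C, D, E, F, G, H, I, J, K, L} — 12 elements.
That is all 12 elements.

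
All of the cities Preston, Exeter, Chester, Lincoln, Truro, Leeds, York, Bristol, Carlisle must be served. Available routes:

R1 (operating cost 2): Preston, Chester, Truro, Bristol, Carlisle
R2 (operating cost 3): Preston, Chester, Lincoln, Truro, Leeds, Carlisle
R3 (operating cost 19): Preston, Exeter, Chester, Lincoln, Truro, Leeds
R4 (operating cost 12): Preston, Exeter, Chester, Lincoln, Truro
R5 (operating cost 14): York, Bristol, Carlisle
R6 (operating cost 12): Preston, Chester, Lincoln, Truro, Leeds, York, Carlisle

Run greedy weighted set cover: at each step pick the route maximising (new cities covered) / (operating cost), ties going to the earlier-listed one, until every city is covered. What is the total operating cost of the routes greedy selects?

29

Pick 1: R1 adds 5 new (Preston, Chester, Truro, Bristol, Carlisle) at operating cost 2 (ratio 5/2).
Pick 2: R2 adds 2 new (Lincoln, Leeds) at operating cost 3 (ratio 2/3).
Pick 3: R4 adds 1 new (Exeter) at operating cost 12 (ratio 1/12).
Pick 4: R6 adds 1 new (York) at operating cost 12 (ratio 1/12).
Greedy total operating cost: 2 + 3 + 12 + 12 = 29. (The true optimum is 26, so greedy overshoots here.)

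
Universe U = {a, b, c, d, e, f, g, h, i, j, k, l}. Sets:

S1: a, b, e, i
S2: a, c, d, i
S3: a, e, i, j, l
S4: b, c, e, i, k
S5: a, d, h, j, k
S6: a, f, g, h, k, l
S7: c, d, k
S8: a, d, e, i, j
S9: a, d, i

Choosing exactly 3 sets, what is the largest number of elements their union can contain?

12

Choosing S4, S5, S6 covers {a, b, c, d, e, f, g, h, i, j, k, l} — 12 elements.
That is all 12 elements.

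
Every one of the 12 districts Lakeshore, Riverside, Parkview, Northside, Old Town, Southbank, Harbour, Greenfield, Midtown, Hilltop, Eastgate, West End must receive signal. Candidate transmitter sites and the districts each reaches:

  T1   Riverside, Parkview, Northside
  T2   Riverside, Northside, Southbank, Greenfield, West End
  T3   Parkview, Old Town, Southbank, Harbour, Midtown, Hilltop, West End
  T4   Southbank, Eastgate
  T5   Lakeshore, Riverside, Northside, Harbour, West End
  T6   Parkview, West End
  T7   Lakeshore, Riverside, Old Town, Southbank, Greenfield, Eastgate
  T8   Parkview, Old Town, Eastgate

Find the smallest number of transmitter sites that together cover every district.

T1, T3, T7 together cover {Lakeshore, Riverside, Parkview, Northside, Old Town, Southbank, Harbour, Greenfield, Midtown, Hilltop, Eastgate, West End} — every district.
No 2 of the 8 transmitter sites cover everything (all 28 pairs fall short), so 3 is minimum.

3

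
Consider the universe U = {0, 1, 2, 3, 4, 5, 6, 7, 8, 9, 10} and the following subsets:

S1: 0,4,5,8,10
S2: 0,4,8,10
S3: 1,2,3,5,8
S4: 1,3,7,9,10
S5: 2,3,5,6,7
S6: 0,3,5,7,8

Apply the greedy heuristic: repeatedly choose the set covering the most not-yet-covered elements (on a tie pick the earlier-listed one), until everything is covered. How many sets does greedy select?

3

Pick 1: S1 covers 5 new elements (0, 4, 5, 8, 10).
Pick 2: S4 covers 4 new elements (1, 3, 7, 9).
Pick 3: S5 covers 2 new elements (2, 6).
Greedy uses 3 sets.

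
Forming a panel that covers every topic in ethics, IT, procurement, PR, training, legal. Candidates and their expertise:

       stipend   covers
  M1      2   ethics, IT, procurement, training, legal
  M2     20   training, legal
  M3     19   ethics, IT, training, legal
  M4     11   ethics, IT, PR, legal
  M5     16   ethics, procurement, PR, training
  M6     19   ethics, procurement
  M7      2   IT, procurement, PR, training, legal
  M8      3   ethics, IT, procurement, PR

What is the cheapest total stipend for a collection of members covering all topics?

4

M1, M7 cover every topic at stipend 2 + 2 = 4.
Any cover uses at least 2 members; among all covering selections none totals below 4.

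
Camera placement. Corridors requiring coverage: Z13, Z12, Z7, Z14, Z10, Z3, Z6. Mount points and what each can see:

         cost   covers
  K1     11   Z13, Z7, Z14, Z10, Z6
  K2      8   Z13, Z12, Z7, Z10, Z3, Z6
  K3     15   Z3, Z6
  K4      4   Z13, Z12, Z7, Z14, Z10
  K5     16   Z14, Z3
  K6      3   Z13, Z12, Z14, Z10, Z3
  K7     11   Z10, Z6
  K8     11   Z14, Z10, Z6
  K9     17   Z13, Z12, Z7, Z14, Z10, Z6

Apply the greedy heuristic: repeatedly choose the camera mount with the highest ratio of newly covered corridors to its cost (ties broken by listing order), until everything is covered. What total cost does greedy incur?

11

Pick 1: K6 adds 5 new (Z13, Z12, Z14, Z10, Z3) at cost 3 (ratio 5/3).
Pick 2: K2 adds 2 new (Z7, Z6) at cost 8 (ratio 2/8).
Greedy total cost: 3 + 8 = 11.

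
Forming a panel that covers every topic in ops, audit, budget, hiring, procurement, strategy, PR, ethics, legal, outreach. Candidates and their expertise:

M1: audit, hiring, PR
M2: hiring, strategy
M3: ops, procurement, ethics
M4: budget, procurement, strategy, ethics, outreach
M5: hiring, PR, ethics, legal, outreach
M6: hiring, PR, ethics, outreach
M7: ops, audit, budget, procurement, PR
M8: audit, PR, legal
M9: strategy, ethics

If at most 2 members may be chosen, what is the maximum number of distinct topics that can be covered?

9

Choosing M5, M7 covers {ops, audit, budget, hiring, procurement, PR, ethics, legal, outreach} — 9 topics.
No choice of 2 members does better; here strategy is left uncovered.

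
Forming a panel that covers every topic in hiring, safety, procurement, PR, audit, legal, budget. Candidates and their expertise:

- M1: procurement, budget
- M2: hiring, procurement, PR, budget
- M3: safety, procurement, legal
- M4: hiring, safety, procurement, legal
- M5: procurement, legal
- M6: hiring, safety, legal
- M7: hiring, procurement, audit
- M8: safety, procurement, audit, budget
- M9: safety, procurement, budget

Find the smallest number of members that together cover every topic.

3

M2, M3, M7 together cover {hiring, safety, procurement, PR, audit, legal, budget} — every topic.
No 2 of the 9 members cover everything (all 36 pairs fall short), so 3 is minimum.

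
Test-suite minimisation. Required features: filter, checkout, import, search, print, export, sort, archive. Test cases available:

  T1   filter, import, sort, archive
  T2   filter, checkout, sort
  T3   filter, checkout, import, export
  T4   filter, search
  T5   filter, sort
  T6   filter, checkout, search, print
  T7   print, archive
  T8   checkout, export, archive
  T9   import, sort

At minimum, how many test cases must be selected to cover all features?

T1, T3, T6 together cover {filter, checkout, import, search, print, export, sort, archive} — every feature.
No 2 of the 9 test cases cover everything (all 36 pairs fall short), so 3 is minimum.

3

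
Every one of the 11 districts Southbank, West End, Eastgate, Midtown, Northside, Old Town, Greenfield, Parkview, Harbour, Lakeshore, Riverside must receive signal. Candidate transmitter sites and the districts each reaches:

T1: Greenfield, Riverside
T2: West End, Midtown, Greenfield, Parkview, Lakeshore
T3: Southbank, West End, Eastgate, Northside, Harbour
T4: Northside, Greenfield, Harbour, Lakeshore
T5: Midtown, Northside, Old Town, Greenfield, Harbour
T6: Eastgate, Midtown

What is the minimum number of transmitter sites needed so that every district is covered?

4

T1, T2, T3, T5 together cover {Southbank, West End, Eastgate, Midtown, Northside, Old Town, Greenfield, Parkview, Harbour, Lakeshore, Riverside} — every district.
No 3 of the 6 transmitter sites cover everything (all 20 triples fall short), so 4 is minimum.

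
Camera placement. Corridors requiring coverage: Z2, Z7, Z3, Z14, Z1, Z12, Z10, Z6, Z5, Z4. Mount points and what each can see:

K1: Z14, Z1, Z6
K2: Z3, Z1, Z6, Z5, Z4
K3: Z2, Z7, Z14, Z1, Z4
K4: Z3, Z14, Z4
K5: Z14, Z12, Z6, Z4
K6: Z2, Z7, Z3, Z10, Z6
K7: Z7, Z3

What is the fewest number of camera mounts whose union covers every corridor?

K2, K5, K6 together cover {Z2, Z7, Z3, Z14, Z1, Z12, Z10, Z6, Z5, Z4} — every corridor.
No 2 of the 7 camera mounts cover everything (all 21 pairs fall short), so 3 is minimum.
Greedy (largest uncovered first) would take K2, K3, K5, K6 — 4 camera mounts — but 3 suffice.

3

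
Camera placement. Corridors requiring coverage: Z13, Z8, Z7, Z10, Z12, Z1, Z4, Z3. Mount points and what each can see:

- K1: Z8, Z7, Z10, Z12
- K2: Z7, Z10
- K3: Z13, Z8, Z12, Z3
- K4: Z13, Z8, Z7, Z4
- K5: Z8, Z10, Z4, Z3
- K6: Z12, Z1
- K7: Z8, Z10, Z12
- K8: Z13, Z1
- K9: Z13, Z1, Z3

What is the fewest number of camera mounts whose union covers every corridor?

K1, K4, K9 together cover {Z13, Z8, Z7, Z10, Z12, Z1, Z4, Z3} — every corridor.
No 2 of the 9 camera mounts cover everything (all 36 pairs fall short), so 3 is minimum.

3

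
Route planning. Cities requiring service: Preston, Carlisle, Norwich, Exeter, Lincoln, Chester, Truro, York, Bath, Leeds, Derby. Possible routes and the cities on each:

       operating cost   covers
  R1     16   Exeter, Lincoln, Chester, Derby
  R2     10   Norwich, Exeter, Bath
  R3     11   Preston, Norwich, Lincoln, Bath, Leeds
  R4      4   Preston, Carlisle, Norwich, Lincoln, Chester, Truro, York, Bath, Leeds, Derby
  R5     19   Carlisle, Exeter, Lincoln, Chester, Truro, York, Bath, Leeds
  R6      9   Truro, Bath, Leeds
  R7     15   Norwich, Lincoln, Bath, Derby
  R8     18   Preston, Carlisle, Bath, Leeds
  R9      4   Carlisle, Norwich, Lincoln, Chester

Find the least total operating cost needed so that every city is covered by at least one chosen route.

14

R2, R4 cover every city at operating cost 10 + 4 = 14.
Any cover uses at least 2 routes; among all covering selections none totals below 14.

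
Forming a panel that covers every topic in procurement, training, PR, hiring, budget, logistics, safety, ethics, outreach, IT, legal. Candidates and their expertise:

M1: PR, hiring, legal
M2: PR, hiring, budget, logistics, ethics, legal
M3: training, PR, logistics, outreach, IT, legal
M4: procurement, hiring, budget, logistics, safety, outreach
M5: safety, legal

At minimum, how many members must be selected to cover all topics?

3

M2, M3, M4 together cover {procurement, training, PR, hiring, budget, logistics, safety, ethics, outreach, IT, legal} — every topic.
No 2 of the 5 members cover everything (all 10 pairs fall short), so 3 is minimum.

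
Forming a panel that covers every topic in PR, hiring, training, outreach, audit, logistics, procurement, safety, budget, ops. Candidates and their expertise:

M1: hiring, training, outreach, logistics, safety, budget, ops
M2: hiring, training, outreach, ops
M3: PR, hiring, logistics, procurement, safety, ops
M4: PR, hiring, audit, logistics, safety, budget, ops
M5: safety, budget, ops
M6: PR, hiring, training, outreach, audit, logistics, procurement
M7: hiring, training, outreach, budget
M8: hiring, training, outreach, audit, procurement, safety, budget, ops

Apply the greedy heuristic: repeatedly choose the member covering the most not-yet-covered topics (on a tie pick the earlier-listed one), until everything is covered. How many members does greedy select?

2

Pick 1: M8 covers 8 new topics (hiring, training, outreach, audit, procurement, safety, budget, ops).
Pick 2: M3 covers 2 new topics (PR, logistics).
Greedy uses 2 members.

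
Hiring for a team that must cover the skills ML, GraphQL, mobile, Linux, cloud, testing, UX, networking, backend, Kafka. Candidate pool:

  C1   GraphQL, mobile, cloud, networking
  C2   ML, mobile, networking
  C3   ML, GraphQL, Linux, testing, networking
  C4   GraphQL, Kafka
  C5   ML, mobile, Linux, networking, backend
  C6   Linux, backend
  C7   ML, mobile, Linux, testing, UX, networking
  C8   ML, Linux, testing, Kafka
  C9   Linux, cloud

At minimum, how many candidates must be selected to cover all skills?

4

C1, C4, C5, C7 together cover {ML, GraphQL, mobile, Linux, cloud, testing, UX, networking, backend, Kafka} — every skill.
No 3 of the 9 candidates cover everything (all 84 triples fall short), so 4 is minimum.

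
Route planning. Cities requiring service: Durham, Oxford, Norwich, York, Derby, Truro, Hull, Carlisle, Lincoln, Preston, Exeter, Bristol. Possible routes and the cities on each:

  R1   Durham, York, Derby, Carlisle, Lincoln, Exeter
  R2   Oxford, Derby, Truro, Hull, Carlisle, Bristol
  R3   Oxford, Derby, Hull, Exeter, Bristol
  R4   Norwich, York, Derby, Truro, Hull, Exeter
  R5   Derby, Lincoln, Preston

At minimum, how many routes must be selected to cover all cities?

R1, R2, R4, R5 together cover {Durham, Oxford, Norwich, York, Derby, Truro, Hull, Carlisle, Lincoln, Preston, Exeter, Bristol} — every city.
No 3 of the 5 routes cover everything (all 10 triples fall short), so 4 is minimum.

4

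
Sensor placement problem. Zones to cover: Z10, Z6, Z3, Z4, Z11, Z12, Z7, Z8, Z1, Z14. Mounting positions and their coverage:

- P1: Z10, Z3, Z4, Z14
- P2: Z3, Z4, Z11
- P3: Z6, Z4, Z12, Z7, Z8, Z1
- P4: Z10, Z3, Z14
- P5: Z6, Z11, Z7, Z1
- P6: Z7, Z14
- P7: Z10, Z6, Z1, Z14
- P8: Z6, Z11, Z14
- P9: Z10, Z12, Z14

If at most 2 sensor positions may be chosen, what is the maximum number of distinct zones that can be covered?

Choosing P1, P3 covers {Z10, Z6, Z3, Z4, Z12, Z7, Z8, Z1, Z14} — 9 zones.
No choice of 2 sensor positions does better; here Z11 is left uncovered.

9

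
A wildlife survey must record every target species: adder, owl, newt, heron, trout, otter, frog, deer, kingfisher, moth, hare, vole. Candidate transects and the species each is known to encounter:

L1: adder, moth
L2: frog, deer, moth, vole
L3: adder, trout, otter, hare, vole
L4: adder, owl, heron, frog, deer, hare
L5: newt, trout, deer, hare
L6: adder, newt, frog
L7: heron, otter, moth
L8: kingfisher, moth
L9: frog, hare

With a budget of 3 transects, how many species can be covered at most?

Choosing L3, L4, L8 covers {adder, owl, heron, trout, otter, frog, deer, kingfisher, moth, hare, vole} — 11 species.
No choice of 3 transects does better; here newt is left uncovered.

11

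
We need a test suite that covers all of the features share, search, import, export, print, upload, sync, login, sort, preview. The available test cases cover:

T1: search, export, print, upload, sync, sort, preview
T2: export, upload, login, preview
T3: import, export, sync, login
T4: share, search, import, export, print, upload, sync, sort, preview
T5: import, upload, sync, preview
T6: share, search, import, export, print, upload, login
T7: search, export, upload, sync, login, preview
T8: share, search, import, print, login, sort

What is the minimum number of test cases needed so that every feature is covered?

T1, T6 together cover {share, search, import, export, print, upload, sync, login, sort, preview} — every feature.
No single test case contains all 10 features, so 2 is optimal.

2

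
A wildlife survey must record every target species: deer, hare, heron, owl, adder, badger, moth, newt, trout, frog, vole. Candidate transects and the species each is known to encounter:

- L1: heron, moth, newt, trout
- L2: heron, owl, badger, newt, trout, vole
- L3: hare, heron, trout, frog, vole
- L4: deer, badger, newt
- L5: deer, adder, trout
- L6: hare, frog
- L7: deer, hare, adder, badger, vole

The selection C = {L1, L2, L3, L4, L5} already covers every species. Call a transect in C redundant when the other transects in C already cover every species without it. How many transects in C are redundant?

1

Drop L1: moth uncovered — not redundant.
Drop L2: owl uncovered — not redundant.
Drop L3: hare, frog uncovered — not redundant.
Drop L4: the rest still cover every species — redundant.
Drop L5: adder uncovered — not redundant.
1 redundant: L4.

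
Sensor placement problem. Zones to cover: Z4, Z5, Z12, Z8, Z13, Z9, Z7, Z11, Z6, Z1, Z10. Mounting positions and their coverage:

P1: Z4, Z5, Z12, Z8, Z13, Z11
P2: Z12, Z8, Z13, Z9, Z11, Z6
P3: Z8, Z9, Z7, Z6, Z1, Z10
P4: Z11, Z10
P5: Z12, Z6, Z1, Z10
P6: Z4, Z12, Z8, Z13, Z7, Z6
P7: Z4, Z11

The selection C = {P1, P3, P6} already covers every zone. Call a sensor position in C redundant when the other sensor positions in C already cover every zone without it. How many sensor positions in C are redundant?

Drop P1: Z5, Z11 uncovered — not redundant.
Drop P3: Z9, Z1, Z10 uncovered — not redundant.
Drop P6: the rest still cover every zone — redundant.
1 redundant: P6.

1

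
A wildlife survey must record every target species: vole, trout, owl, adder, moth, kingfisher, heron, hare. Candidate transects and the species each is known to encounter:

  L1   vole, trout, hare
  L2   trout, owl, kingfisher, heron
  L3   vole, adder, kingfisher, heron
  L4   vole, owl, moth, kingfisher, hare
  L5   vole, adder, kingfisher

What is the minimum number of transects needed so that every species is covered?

L1, L3, L4 together cover {vole, trout, owl, adder, moth, kingfisher, heron, hare} — every species.
No 2 of the 5 transects cover everything (all 10 pairs fall short), so 3 is minimum.

3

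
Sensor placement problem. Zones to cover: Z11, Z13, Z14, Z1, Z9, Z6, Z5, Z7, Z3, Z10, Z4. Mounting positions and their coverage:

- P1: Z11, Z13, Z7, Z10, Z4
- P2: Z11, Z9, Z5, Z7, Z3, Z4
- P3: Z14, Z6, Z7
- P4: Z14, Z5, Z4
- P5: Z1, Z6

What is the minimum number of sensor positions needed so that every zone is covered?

P1, P2, P3, P5 together cover {Z11, Z13, Z14, Z1, Z9, Z6, Z5, Z7, Z3, Z10, Z4} — every zone.
No 3 of the 5 sensor positions cover everything (all 10 triples fall short), so 4 is minimum.

4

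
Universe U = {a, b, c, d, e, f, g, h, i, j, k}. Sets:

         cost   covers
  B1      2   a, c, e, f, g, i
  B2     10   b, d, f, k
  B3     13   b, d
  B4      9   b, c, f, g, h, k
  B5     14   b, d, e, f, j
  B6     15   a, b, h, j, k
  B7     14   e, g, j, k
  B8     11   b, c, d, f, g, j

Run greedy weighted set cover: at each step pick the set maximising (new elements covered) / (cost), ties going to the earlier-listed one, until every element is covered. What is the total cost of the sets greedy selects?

Pick 1: B1 adds 6 new (a, c, e, f, g, i) at cost 2 (ratio 6/2).
Pick 2: B4 adds 3 new (b, h, k) at cost 9 (ratio 3/9).
Pick 3: B8 adds 2 new (d, j) at cost 11 (ratio 2/11).
Greedy total cost: 2 + 9 + 11 = 22.

22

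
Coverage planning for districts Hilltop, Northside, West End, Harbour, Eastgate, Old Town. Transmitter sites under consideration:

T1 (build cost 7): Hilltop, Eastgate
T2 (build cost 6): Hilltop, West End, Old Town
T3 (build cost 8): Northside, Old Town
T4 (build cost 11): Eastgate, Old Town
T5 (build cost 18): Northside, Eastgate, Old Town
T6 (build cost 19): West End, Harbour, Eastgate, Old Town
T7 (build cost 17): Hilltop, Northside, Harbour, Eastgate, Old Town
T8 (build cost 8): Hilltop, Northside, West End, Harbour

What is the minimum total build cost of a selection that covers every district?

19

T4, T8 cover every district at build cost 11 + 8 = 19.
Any cover uses at least 2 transmitter sites; among all covering selections none totals below 19.
Greedy by coverage-per-build cost would pick T2, T8, T1 for 21 — worse than the optimum 19.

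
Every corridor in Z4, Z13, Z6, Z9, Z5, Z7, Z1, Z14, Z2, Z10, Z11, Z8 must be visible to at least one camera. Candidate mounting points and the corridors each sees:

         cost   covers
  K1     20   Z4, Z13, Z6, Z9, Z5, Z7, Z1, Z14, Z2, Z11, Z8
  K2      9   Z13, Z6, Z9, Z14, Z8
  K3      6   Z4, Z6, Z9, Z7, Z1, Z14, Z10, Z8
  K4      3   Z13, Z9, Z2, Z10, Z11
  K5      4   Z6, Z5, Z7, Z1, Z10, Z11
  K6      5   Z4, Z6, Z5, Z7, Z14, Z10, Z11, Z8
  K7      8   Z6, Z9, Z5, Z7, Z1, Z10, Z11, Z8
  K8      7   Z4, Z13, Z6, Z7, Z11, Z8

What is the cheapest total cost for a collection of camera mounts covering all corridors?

12

K4, K5, K6 cover every corridor at cost 3 + 4 + 5 = 12.
Any cover uses at least 2 camera mounts; among all covering selections none totals below 12.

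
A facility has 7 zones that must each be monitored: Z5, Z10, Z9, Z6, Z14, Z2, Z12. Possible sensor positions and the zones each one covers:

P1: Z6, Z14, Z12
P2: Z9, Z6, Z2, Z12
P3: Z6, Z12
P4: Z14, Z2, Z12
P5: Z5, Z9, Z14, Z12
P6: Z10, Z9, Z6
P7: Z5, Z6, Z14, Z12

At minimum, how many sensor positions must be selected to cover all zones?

3

P2, P5, P6 together cover {Z5, Z10, Z9, Z6, Z14, Z2, Z12} — every zone.
No 2 of the 7 sensor positions cover everything (all 21 pairs fall short), so 3 is minimum.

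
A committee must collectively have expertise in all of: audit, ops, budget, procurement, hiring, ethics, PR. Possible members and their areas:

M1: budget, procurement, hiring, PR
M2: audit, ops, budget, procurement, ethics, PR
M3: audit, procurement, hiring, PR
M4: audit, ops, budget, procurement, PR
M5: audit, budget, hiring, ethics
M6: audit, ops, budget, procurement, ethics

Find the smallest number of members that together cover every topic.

2

M1, M2 together cover {audit, ops, budget, procurement, hiring, ethics, PR} — every topic.
No single member contains all 7 topics, so 2 is optimal.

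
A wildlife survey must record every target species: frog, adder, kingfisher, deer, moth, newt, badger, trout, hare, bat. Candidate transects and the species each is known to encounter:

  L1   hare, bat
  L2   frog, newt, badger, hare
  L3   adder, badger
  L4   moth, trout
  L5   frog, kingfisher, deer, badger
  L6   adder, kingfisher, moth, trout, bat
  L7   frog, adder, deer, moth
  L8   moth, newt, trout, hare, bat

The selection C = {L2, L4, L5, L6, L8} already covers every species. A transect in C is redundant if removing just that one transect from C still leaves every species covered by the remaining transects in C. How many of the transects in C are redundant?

3

Drop L2: the rest still cover every species — redundant.
Drop L4: the rest still cover every species — redundant.
Drop L5: deer uncovered — not redundant.
Drop L6: adder uncovered — not redundant.
Drop L8: the rest still cover every species — redundant.
3 redundant: L2, L4, L8.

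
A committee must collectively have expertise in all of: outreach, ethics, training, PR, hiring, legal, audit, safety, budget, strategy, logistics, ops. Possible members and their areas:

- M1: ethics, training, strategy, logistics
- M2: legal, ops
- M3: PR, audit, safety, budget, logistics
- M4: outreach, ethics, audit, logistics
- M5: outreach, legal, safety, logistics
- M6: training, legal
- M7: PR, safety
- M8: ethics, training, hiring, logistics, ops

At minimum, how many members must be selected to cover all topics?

M1, M3, M5, M8 together cover {outreach, ethics, training, PR, hiring, legal, audit, safety, budget, strategy, logistics, ops} — every topic.
No 3 of the 8 members cover everything (all 56 triples fall short), so 4 is minimum.

4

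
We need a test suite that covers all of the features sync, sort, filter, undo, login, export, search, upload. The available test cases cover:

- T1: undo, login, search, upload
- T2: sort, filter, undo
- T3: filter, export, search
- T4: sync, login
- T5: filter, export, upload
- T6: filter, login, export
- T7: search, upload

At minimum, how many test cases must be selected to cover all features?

4

T1, T2, T3, T4 together cover {sync, sort, filter, undo, login, export, search, upload} — every feature.
No 3 of the 7 test cases cover everything (all 35 triples fall short), so 4 is minimum.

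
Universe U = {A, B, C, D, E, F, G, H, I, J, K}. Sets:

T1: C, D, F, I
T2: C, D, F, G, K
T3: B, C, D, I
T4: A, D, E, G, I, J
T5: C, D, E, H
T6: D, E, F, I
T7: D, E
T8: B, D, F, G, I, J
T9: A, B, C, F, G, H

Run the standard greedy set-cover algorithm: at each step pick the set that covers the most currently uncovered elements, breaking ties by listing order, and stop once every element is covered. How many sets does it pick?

Pick 1: T4 covers 6 new elements (A, D, E, G, I, J).
Pick 2: T9 covers 4 new elements (B, C, F, H).
Pick 3: T2 covers 1 new elements (K).
Greedy uses 3 sets.

3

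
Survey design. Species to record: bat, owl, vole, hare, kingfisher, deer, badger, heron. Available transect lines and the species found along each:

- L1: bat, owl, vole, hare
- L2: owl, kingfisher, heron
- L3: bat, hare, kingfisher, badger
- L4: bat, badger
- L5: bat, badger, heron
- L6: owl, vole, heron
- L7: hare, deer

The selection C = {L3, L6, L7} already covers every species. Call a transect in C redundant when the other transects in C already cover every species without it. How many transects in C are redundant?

0

Drop L3: bat, kingfisher, badger uncovered — not redundant.
Drop L6: owl, vole, heron uncovered — not redundant.
Drop L7: deer uncovered — not redundant.
None of the transects in C is redundant.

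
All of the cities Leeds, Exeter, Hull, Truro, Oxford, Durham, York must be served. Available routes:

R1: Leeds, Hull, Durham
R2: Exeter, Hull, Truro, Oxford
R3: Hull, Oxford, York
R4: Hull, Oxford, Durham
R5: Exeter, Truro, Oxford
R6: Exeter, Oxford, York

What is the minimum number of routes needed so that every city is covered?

R1, R2, R3 together cover {Leeds, Exeter, Hull, Truro, Oxford, Durham, York} — every city.
No 2 of the 6 routes cover everything (all 15 pairs fall short), so 3 is minimum.

3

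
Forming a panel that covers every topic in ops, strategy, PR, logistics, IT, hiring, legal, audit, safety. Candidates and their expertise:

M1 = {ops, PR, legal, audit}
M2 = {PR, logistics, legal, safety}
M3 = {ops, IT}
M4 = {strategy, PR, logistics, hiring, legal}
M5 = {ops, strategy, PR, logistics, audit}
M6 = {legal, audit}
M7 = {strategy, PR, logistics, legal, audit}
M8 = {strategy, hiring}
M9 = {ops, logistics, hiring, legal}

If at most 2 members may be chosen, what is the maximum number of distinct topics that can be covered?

7

Choosing M1, M4 covers {ops, strategy, PR, logistics, hiring, legal, audit} — 7 topics.
No choice of 2 members does better; here IT, safety are left uncovered.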